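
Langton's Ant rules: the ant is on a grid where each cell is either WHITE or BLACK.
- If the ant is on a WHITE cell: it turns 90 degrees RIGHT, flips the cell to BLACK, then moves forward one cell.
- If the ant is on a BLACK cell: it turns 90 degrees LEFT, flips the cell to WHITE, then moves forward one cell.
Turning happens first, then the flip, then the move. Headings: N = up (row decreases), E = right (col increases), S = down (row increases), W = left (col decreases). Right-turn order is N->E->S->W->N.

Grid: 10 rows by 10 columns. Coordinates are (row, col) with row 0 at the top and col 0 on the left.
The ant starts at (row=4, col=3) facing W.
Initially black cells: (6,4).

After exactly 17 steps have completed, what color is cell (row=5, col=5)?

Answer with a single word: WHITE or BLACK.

Step 1: on WHITE (4,3): turn R to N, flip to black, move to (3,3). |black|=2
Step 2: on WHITE (3,3): turn R to E, flip to black, move to (3,4). |black|=3
Step 3: on WHITE (3,4): turn R to S, flip to black, move to (4,4). |black|=4
Step 4: on WHITE (4,4): turn R to W, flip to black, move to (4,3). |black|=5
Step 5: on BLACK (4,3): turn L to S, flip to white, move to (5,3). |black|=4
Step 6: on WHITE (5,3): turn R to W, flip to black, move to (5,2). |black|=5
Step 7: on WHITE (5,2): turn R to N, flip to black, move to (4,2). |black|=6
Step 8: on WHITE (4,2): turn R to E, flip to black, move to (4,3). |black|=7
Step 9: on WHITE (4,3): turn R to S, flip to black, move to (5,3). |black|=8
Step 10: on BLACK (5,3): turn L to E, flip to white, move to (5,4). |black|=7
Step 11: on WHITE (5,4): turn R to S, flip to black, move to (6,4). |black|=8
Step 12: on BLACK (6,4): turn L to E, flip to white, move to (6,5). |black|=7
Step 13: on WHITE (6,5): turn R to S, flip to black, move to (7,5). |black|=8
Step 14: on WHITE (7,5): turn R to W, flip to black, move to (7,4). |black|=9
Step 15: on WHITE (7,4): turn R to N, flip to black, move to (6,4). |black|=10
Step 16: on WHITE (6,4): turn R to E, flip to black, move to (6,5). |black|=11
Step 17: on BLACK (6,5): turn L to N, flip to white, move to (5,5). |black|=10

Answer: WHITE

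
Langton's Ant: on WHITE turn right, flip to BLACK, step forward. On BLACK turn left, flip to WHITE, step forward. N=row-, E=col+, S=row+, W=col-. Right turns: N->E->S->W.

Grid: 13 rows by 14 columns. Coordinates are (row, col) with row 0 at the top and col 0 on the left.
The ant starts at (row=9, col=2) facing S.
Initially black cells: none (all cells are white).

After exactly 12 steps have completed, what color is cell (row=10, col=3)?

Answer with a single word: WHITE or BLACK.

Step 1: on WHITE (9,2): turn R to W, flip to black, move to (9,1). |black|=1
Step 2: on WHITE (9,1): turn R to N, flip to black, move to (8,1). |black|=2
Step 3: on WHITE (8,1): turn R to E, flip to black, move to (8,2). |black|=3
Step 4: on WHITE (8,2): turn R to S, flip to black, move to (9,2). |black|=4
Step 5: on BLACK (9,2): turn L to E, flip to white, move to (9,3). |black|=3
Step 6: on WHITE (9,3): turn R to S, flip to black, move to (10,3). |black|=4
Step 7: on WHITE (10,3): turn R to W, flip to black, move to (10,2). |black|=5
Step 8: on WHITE (10,2): turn R to N, flip to black, move to (9,2). |black|=6
Step 9: on WHITE (9,2): turn R to E, flip to black, move to (9,3). |black|=7
Step 10: on BLACK (9,3): turn L to N, flip to white, move to (8,3). |black|=6
Step 11: on WHITE (8,3): turn R to E, flip to black, move to (8,4). |black|=7
Step 12: on WHITE (8,4): turn R to S, flip to black, move to (9,4). |black|=8

Answer: BLACK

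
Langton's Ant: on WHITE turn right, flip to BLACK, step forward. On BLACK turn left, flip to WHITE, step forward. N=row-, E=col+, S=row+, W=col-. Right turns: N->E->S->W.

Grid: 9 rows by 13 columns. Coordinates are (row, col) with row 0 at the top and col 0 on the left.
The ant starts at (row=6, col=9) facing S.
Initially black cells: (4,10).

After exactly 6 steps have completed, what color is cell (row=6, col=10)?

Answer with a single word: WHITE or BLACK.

Answer: BLACK

Derivation:
Step 1: on WHITE (6,9): turn R to W, flip to black, move to (6,8). |black|=2
Step 2: on WHITE (6,8): turn R to N, flip to black, move to (5,8). |black|=3
Step 3: on WHITE (5,8): turn R to E, flip to black, move to (5,9). |black|=4
Step 4: on WHITE (5,9): turn R to S, flip to black, move to (6,9). |black|=5
Step 5: on BLACK (6,9): turn L to E, flip to white, move to (6,10). |black|=4
Step 6: on WHITE (6,10): turn R to S, flip to black, move to (7,10). |black|=5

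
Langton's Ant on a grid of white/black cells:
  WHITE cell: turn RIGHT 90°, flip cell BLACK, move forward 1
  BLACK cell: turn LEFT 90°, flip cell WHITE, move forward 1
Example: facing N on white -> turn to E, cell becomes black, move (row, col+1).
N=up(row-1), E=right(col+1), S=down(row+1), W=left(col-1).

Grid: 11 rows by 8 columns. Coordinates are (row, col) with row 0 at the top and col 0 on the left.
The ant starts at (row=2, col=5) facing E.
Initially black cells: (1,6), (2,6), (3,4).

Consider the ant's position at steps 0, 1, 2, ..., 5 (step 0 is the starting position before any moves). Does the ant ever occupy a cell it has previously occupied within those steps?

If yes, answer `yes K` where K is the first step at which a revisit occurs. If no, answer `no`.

Answer: no

Derivation:
Step 1: on WHITE (2,5): turn R to S, flip to black, move to (3,5). |black|=4 — new cell
Step 2: on WHITE (3,5): turn R to W, flip to black, move to (3,4). |black|=5 — new cell
Step 3: on BLACK (3,4): turn L to S, flip to white, move to (4,4). |black|=4 — new cell
Step 4: on WHITE (4,4): turn R to W, flip to black, move to (4,3). |black|=5 — new cell
Step 5: on WHITE (4,3): turn R to N, flip to black, move to (3,3). |black|=6 — new cell
No revisit within 5 steps.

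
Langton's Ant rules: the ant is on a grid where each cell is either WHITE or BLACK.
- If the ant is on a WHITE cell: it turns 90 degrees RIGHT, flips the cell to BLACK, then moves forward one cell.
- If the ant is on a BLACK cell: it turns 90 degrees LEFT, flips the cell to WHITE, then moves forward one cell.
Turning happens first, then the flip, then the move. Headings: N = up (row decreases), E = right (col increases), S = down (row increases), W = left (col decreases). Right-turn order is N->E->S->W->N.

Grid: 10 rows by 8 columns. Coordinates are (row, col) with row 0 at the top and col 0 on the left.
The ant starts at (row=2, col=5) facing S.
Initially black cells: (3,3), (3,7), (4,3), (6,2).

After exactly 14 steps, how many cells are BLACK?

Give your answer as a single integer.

Step 1: on WHITE (2,5): turn R to W, flip to black, move to (2,4). |black|=5
Step 2: on WHITE (2,4): turn R to N, flip to black, move to (1,4). |black|=6
Step 3: on WHITE (1,4): turn R to E, flip to black, move to (1,5). |black|=7
Step 4: on WHITE (1,5): turn R to S, flip to black, move to (2,5). |black|=8
Step 5: on BLACK (2,5): turn L to E, flip to white, move to (2,6). |black|=7
Step 6: on WHITE (2,6): turn R to S, flip to black, move to (3,6). |black|=8
Step 7: on WHITE (3,6): turn R to W, flip to black, move to (3,5). |black|=9
Step 8: on WHITE (3,5): turn R to N, flip to black, move to (2,5). |black|=10
Step 9: on WHITE (2,5): turn R to E, flip to black, move to (2,6). |black|=11
Step 10: on BLACK (2,6): turn L to N, flip to white, move to (1,6). |black|=10
Step 11: on WHITE (1,6): turn R to E, flip to black, move to (1,7). |black|=11
Step 12: on WHITE (1,7): turn R to S, flip to black, move to (2,7). |black|=12
Step 13: on WHITE (2,7): turn R to W, flip to black, move to (2,6). |black|=13
Step 14: on WHITE (2,6): turn R to N, flip to black, move to (1,6). |black|=14

Answer: 14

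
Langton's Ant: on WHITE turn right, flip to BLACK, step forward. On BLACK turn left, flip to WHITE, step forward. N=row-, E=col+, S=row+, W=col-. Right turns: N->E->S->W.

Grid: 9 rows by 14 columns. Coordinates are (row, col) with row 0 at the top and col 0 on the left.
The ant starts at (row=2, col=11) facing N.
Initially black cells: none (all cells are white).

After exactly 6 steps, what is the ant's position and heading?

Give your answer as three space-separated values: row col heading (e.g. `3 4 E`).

Answer: 1 10 N

Derivation:
Step 1: on WHITE (2,11): turn R to E, flip to black, move to (2,12). |black|=1
Step 2: on WHITE (2,12): turn R to S, flip to black, move to (3,12). |black|=2
Step 3: on WHITE (3,12): turn R to W, flip to black, move to (3,11). |black|=3
Step 4: on WHITE (3,11): turn R to N, flip to black, move to (2,11). |black|=4
Step 5: on BLACK (2,11): turn L to W, flip to white, move to (2,10). |black|=3
Step 6: on WHITE (2,10): turn R to N, flip to black, move to (1,10). |black|=4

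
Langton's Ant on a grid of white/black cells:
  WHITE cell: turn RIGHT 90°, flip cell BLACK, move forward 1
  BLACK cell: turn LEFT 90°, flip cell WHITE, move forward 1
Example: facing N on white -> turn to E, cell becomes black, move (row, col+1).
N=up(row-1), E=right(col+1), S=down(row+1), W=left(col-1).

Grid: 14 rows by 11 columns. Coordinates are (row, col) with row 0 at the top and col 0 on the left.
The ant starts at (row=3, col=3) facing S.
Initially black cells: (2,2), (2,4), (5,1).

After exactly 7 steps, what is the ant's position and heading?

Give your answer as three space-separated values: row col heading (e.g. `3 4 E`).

Answer: 2 1 W

Derivation:
Step 1: on WHITE (3,3): turn R to W, flip to black, move to (3,2). |black|=4
Step 2: on WHITE (3,2): turn R to N, flip to black, move to (2,2). |black|=5
Step 3: on BLACK (2,2): turn L to W, flip to white, move to (2,1). |black|=4
Step 4: on WHITE (2,1): turn R to N, flip to black, move to (1,1). |black|=5
Step 5: on WHITE (1,1): turn R to E, flip to black, move to (1,2). |black|=6
Step 6: on WHITE (1,2): turn R to S, flip to black, move to (2,2). |black|=7
Step 7: on WHITE (2,2): turn R to W, flip to black, move to (2,1). |black|=8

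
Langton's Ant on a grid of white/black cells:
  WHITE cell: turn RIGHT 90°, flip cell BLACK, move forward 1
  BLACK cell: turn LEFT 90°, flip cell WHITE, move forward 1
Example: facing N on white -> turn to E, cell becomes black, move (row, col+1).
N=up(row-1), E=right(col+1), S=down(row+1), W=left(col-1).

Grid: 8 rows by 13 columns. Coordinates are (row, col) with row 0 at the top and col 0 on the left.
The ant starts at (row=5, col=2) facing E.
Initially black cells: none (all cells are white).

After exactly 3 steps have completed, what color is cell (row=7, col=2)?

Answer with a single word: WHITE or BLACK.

Step 1: on WHITE (5,2): turn R to S, flip to black, move to (6,2). |black|=1
Step 2: on WHITE (6,2): turn R to W, flip to black, move to (6,1). |black|=2
Step 3: on WHITE (6,1): turn R to N, flip to black, move to (5,1). |black|=3

Answer: WHITE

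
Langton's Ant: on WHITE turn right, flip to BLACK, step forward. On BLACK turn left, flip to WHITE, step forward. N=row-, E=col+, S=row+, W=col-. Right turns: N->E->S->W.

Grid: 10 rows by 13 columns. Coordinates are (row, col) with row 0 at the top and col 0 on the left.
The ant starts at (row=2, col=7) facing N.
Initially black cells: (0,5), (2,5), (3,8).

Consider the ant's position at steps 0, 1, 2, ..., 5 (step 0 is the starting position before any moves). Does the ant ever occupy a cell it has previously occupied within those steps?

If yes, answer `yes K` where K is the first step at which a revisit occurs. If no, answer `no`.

Answer: no

Derivation:
Step 1: on WHITE (2,7): turn R to E, flip to black, move to (2,8). |black|=4 — new cell
Step 2: on WHITE (2,8): turn R to S, flip to black, move to (3,8). |black|=5 — new cell
Step 3: on BLACK (3,8): turn L to E, flip to white, move to (3,9). |black|=4 — new cell
Step 4: on WHITE (3,9): turn R to S, flip to black, move to (4,9). |black|=5 — new cell
Step 5: on WHITE (4,9): turn R to W, flip to black, move to (4,8). |black|=6 — new cell
No revisit within 5 steps.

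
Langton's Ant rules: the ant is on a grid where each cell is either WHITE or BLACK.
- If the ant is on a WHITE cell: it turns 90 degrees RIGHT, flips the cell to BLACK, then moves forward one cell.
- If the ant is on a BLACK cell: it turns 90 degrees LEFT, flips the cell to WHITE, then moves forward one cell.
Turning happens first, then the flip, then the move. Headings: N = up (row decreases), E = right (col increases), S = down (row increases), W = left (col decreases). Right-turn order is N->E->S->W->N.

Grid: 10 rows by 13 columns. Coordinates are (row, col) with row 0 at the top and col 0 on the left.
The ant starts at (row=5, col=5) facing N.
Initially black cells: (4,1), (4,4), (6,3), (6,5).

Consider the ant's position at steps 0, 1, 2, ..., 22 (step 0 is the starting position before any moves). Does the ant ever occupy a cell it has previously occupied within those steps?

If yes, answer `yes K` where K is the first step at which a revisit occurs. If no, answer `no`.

Answer: yes 7

Derivation:
Step 1: on WHITE (5,5): turn R to E, flip to black, move to (5,6). |black|=5 — new cell
Step 2: on WHITE (5,6): turn R to S, flip to black, move to (6,6). |black|=6 — new cell
Step 3: on WHITE (6,6): turn R to W, flip to black, move to (6,5). |black|=7 — new cell
Step 4: on BLACK (6,5): turn L to S, flip to white, move to (7,5). |black|=6 — new cell
Step 5: on WHITE (7,5): turn R to W, flip to black, move to (7,4). |black|=7 — new cell
Step 6: on WHITE (7,4): turn R to N, flip to black, move to (6,4). |black|=8 — new cell
Step 7: on WHITE (6,4): turn R to E, flip to black, move to (6,5). |black|=9 — REVISIT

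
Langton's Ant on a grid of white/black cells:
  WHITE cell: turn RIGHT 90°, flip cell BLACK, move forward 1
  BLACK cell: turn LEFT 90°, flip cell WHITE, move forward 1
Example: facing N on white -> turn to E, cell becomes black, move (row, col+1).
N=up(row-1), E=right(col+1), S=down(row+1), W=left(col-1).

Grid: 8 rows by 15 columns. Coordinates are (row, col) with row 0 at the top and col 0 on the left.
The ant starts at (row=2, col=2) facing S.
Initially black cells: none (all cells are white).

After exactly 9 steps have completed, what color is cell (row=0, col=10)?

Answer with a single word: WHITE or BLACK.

Step 1: on WHITE (2,2): turn R to W, flip to black, move to (2,1). |black|=1
Step 2: on WHITE (2,1): turn R to N, flip to black, move to (1,1). |black|=2
Step 3: on WHITE (1,1): turn R to E, flip to black, move to (1,2). |black|=3
Step 4: on WHITE (1,2): turn R to S, flip to black, move to (2,2). |black|=4
Step 5: on BLACK (2,2): turn L to E, flip to white, move to (2,3). |black|=3
Step 6: on WHITE (2,3): turn R to S, flip to black, move to (3,3). |black|=4
Step 7: on WHITE (3,3): turn R to W, flip to black, move to (3,2). |black|=5
Step 8: on WHITE (3,2): turn R to N, flip to black, move to (2,2). |black|=6
Step 9: on WHITE (2,2): turn R to E, flip to black, move to (2,3). |black|=7

Answer: WHITE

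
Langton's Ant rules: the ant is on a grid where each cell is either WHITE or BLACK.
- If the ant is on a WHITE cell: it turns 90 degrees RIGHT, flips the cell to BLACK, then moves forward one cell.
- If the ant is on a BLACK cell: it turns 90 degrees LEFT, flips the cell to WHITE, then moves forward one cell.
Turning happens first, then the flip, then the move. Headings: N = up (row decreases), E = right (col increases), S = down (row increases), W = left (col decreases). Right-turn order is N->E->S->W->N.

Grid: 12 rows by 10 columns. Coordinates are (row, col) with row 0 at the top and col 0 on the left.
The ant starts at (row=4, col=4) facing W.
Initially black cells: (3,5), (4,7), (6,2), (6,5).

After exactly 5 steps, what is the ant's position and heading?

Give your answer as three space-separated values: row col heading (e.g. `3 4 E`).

Answer: 3 6 S

Derivation:
Step 1: on WHITE (4,4): turn R to N, flip to black, move to (3,4). |black|=5
Step 2: on WHITE (3,4): turn R to E, flip to black, move to (3,5). |black|=6
Step 3: on BLACK (3,5): turn L to N, flip to white, move to (2,5). |black|=5
Step 4: on WHITE (2,5): turn R to E, flip to black, move to (2,6). |black|=6
Step 5: on WHITE (2,6): turn R to S, flip to black, move to (3,6). |black|=7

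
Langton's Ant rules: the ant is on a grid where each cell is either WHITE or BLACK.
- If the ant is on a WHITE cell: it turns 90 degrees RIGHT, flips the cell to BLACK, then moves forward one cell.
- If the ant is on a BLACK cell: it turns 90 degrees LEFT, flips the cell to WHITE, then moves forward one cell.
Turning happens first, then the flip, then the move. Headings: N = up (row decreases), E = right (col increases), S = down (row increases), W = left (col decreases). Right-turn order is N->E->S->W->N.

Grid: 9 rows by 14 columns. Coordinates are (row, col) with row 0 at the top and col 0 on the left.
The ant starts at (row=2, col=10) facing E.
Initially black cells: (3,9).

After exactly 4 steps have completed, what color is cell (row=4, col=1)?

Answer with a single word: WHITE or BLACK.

Answer: WHITE

Derivation:
Step 1: on WHITE (2,10): turn R to S, flip to black, move to (3,10). |black|=2
Step 2: on WHITE (3,10): turn R to W, flip to black, move to (3,9). |black|=3
Step 3: on BLACK (3,9): turn L to S, flip to white, move to (4,9). |black|=2
Step 4: on WHITE (4,9): turn R to W, flip to black, move to (4,8). |black|=3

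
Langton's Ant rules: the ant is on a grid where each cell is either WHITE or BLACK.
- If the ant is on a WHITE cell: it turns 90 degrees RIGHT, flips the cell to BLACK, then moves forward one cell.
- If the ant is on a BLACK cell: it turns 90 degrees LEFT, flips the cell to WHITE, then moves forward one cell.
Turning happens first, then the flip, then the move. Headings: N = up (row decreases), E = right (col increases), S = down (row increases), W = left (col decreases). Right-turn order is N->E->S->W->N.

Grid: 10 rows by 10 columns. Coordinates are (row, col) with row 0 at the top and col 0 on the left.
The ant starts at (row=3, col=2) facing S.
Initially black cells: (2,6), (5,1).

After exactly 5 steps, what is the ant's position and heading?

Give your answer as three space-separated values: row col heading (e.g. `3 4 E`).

Answer: 3 3 E

Derivation:
Step 1: on WHITE (3,2): turn R to W, flip to black, move to (3,1). |black|=3
Step 2: on WHITE (3,1): turn R to N, flip to black, move to (2,1). |black|=4
Step 3: on WHITE (2,1): turn R to E, flip to black, move to (2,2). |black|=5
Step 4: on WHITE (2,2): turn R to S, flip to black, move to (3,2). |black|=6
Step 5: on BLACK (3,2): turn L to E, flip to white, move to (3,3). |black|=5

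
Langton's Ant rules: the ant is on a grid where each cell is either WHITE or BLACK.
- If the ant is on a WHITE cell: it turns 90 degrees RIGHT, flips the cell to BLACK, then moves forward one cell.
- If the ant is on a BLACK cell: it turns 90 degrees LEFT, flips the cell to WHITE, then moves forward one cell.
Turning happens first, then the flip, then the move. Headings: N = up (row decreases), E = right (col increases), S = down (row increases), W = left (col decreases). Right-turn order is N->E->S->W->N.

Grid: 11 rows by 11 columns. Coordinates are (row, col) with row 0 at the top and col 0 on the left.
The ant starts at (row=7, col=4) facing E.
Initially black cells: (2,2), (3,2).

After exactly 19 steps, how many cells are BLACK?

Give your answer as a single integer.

Answer: 9

Derivation:
Step 1: on WHITE (7,4): turn R to S, flip to black, move to (8,4). |black|=3
Step 2: on WHITE (8,4): turn R to W, flip to black, move to (8,3). |black|=4
Step 3: on WHITE (8,3): turn R to N, flip to black, move to (7,3). |black|=5
Step 4: on WHITE (7,3): turn R to E, flip to black, move to (7,4). |black|=6
Step 5: on BLACK (7,4): turn L to N, flip to white, move to (6,4). |black|=5
Step 6: on WHITE (6,4): turn R to E, flip to black, move to (6,5). |black|=6
Step 7: on WHITE (6,5): turn R to S, flip to black, move to (7,5). |black|=7
Step 8: on WHITE (7,5): turn R to W, flip to black, move to (7,4). |black|=8
Step 9: on WHITE (7,4): turn R to N, flip to black, move to (6,4). |black|=9
Step 10: on BLACK (6,4): turn L to W, flip to white, move to (6,3). |black|=8
Step 11: on WHITE (6,3): turn R to N, flip to black, move to (5,3). |black|=9
Step 12: on WHITE (5,3): turn R to E, flip to black, move to (5,4). |black|=10
Step 13: on WHITE (5,4): turn R to S, flip to black, move to (6,4). |black|=11
Step 14: on WHITE (6,4): turn R to W, flip to black, move to (6,3). |black|=12
Step 15: on BLACK (6,3): turn L to S, flip to white, move to (7,3). |black|=11
Step 16: on BLACK (7,3): turn L to E, flip to white, move to (7,4). |black|=10
Step 17: on BLACK (7,4): turn L to N, flip to white, move to (6,4). |black|=9
Step 18: on BLACK (6,4): turn L to W, flip to white, move to (6,3). |black|=8
Step 19: on WHITE (6,3): turn R to N, flip to black, move to (5,3). |black|=9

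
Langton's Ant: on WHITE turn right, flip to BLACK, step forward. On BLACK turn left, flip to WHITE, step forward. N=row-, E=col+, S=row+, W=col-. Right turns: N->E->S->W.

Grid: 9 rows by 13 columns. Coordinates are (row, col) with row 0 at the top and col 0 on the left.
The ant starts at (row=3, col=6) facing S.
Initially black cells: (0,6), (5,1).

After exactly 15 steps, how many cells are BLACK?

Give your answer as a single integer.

Step 1: on WHITE (3,6): turn R to W, flip to black, move to (3,5). |black|=3
Step 2: on WHITE (3,5): turn R to N, flip to black, move to (2,5). |black|=4
Step 3: on WHITE (2,5): turn R to E, flip to black, move to (2,6). |black|=5
Step 4: on WHITE (2,6): turn R to S, flip to black, move to (3,6). |black|=6
Step 5: on BLACK (3,6): turn L to E, flip to white, move to (3,7). |black|=5
Step 6: on WHITE (3,7): turn R to S, flip to black, move to (4,7). |black|=6
Step 7: on WHITE (4,7): turn R to W, flip to black, move to (4,6). |black|=7
Step 8: on WHITE (4,6): turn R to N, flip to black, move to (3,6). |black|=8
Step 9: on WHITE (3,6): turn R to E, flip to black, move to (3,7). |black|=9
Step 10: on BLACK (3,7): turn L to N, flip to white, move to (2,7). |black|=8
Step 11: on WHITE (2,7): turn R to E, flip to black, move to (2,8). |black|=9
Step 12: on WHITE (2,8): turn R to S, flip to black, move to (3,8). |black|=10
Step 13: on WHITE (3,8): turn R to W, flip to black, move to (3,7). |black|=11
Step 14: on WHITE (3,7): turn R to N, flip to black, move to (2,7). |black|=12
Step 15: on BLACK (2,7): turn L to W, flip to white, move to (2,6). |black|=11

Answer: 11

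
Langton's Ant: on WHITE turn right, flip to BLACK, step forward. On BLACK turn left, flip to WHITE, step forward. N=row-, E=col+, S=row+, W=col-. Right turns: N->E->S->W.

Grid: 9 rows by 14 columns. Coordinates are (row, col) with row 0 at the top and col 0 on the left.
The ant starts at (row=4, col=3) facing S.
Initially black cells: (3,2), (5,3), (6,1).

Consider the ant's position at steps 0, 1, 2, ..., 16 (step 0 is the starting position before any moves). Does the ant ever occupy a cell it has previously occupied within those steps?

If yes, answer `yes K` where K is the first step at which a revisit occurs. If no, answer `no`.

Step 1: on WHITE (4,3): turn R to W, flip to black, move to (4,2). |black|=4 — new cell
Step 2: on WHITE (4,2): turn R to N, flip to black, move to (3,2). |black|=5 — new cell
Step 3: on BLACK (3,2): turn L to W, flip to white, move to (3,1). |black|=4 — new cell
Step 4: on WHITE (3,1): turn R to N, flip to black, move to (2,1). |black|=5 — new cell
Step 5: on WHITE (2,1): turn R to E, flip to black, move to (2,2). |black|=6 — new cell
Step 6: on WHITE (2,2): turn R to S, flip to black, move to (3,2). |black|=7 — REVISIT

Answer: yes 6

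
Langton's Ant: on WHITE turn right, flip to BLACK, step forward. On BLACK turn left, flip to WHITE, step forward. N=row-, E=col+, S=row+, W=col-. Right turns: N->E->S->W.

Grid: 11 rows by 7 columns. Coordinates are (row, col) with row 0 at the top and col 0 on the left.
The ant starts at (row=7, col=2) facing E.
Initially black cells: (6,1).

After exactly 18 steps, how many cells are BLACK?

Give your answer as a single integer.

Step 1: on WHITE (7,2): turn R to S, flip to black, move to (8,2). |black|=2
Step 2: on WHITE (8,2): turn R to W, flip to black, move to (8,1). |black|=3
Step 3: on WHITE (8,1): turn R to N, flip to black, move to (7,1). |black|=4
Step 4: on WHITE (7,1): turn R to E, flip to black, move to (7,2). |black|=5
Step 5: on BLACK (7,2): turn L to N, flip to white, move to (6,2). |black|=4
Step 6: on WHITE (6,2): turn R to E, flip to black, move to (6,3). |black|=5
Step 7: on WHITE (6,3): turn R to S, flip to black, move to (7,3). |black|=6
Step 8: on WHITE (7,3): turn R to W, flip to black, move to (7,2). |black|=7
Step 9: on WHITE (7,2): turn R to N, flip to black, move to (6,2). |black|=8
Step 10: on BLACK (6,2): turn L to W, flip to white, move to (6,1). |black|=7
Step 11: on BLACK (6,1): turn L to S, flip to white, move to (7,1). |black|=6
Step 12: on BLACK (7,1): turn L to E, flip to white, move to (7,2). |black|=5
Step 13: on BLACK (7,2): turn L to N, flip to white, move to (6,2). |black|=4
Step 14: on WHITE (6,2): turn R to E, flip to black, move to (6,3). |black|=5
Step 15: on BLACK (6,3): turn L to N, flip to white, move to (5,3). |black|=4
Step 16: on WHITE (5,3): turn R to E, flip to black, move to (5,4). |black|=5
Step 17: on WHITE (5,4): turn R to S, flip to black, move to (6,4). |black|=6
Step 18: on WHITE (6,4): turn R to W, flip to black, move to (6,3). |black|=7

Answer: 7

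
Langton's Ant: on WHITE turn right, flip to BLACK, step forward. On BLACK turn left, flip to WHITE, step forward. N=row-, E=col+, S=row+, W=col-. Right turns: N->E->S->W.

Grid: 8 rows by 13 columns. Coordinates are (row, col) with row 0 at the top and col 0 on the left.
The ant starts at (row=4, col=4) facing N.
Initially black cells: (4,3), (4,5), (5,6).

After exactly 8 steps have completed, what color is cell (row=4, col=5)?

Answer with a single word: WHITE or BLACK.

Answer: BLACK

Derivation:
Step 1: on WHITE (4,4): turn R to E, flip to black, move to (4,5). |black|=4
Step 2: on BLACK (4,5): turn L to N, flip to white, move to (3,5). |black|=3
Step 3: on WHITE (3,5): turn R to E, flip to black, move to (3,6). |black|=4
Step 4: on WHITE (3,6): turn R to S, flip to black, move to (4,6). |black|=5
Step 5: on WHITE (4,6): turn R to W, flip to black, move to (4,5). |black|=6
Step 6: on WHITE (4,5): turn R to N, flip to black, move to (3,5). |black|=7
Step 7: on BLACK (3,5): turn L to W, flip to white, move to (3,4). |black|=6
Step 8: on WHITE (3,4): turn R to N, flip to black, move to (2,4). |black|=7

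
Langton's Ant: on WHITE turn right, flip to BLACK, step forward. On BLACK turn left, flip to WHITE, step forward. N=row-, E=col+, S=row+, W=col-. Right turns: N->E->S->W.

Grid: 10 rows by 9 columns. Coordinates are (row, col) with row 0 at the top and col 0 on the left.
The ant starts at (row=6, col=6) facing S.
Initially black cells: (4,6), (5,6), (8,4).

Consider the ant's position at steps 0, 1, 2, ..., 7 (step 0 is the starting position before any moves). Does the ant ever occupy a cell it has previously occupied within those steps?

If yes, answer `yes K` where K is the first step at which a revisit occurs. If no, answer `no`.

Step 1: on WHITE (6,6): turn R to W, flip to black, move to (6,5). |black|=4 — new cell
Step 2: on WHITE (6,5): turn R to N, flip to black, move to (5,5). |black|=5 — new cell
Step 3: on WHITE (5,5): turn R to E, flip to black, move to (5,6). |black|=6 — new cell
Step 4: on BLACK (5,6): turn L to N, flip to white, move to (4,6). |black|=5 — new cell
Step 5: on BLACK (4,6): turn L to W, flip to white, move to (4,5). |black|=4 — new cell
Step 6: on WHITE (4,5): turn R to N, flip to black, move to (3,5). |black|=5 — new cell
Step 7: on WHITE (3,5): turn R to E, flip to black, move to (3,6). |black|=6 — new cell
No revisit within 7 steps.

Answer: no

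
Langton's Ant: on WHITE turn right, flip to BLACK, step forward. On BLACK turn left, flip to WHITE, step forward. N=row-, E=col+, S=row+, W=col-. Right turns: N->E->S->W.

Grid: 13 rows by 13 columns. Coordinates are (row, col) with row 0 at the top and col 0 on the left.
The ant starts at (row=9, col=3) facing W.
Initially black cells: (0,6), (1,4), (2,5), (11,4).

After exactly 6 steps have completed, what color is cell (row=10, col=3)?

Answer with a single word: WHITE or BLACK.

Step 1: on WHITE (9,3): turn R to N, flip to black, move to (8,3). |black|=5
Step 2: on WHITE (8,3): turn R to E, flip to black, move to (8,4). |black|=6
Step 3: on WHITE (8,4): turn R to S, flip to black, move to (9,4). |black|=7
Step 4: on WHITE (9,4): turn R to W, flip to black, move to (9,3). |black|=8
Step 5: on BLACK (9,3): turn L to S, flip to white, move to (10,3). |black|=7
Step 6: on WHITE (10,3): turn R to W, flip to black, move to (10,2). |black|=8

Answer: BLACK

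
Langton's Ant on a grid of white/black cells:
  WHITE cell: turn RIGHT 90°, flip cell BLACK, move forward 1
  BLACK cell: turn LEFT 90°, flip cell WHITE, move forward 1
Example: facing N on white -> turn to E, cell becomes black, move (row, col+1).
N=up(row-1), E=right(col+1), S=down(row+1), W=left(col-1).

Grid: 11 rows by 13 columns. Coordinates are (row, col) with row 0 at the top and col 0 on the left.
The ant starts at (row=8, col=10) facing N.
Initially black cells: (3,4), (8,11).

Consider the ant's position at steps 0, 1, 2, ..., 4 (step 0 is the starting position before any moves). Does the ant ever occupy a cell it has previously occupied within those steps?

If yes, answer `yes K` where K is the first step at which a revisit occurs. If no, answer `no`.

Step 1: on WHITE (8,10): turn R to E, flip to black, move to (8,11). |black|=3 — new cell
Step 2: on BLACK (8,11): turn L to N, flip to white, move to (7,11). |black|=2 — new cell
Step 3: on WHITE (7,11): turn R to E, flip to black, move to (7,12). |black|=3 — new cell
Step 4: on WHITE (7,12): turn R to S, flip to black, move to (8,12). |black|=4 — new cell
No revisit within 4 steps.

Answer: no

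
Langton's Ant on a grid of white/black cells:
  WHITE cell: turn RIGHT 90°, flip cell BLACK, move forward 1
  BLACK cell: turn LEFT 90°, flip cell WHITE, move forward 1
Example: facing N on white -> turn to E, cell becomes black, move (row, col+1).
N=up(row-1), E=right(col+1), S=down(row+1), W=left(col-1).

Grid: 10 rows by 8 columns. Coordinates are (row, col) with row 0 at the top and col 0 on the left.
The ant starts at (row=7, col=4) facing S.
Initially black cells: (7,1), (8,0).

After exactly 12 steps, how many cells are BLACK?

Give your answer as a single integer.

Step 1: on WHITE (7,4): turn R to W, flip to black, move to (7,3). |black|=3
Step 2: on WHITE (7,3): turn R to N, flip to black, move to (6,3). |black|=4
Step 3: on WHITE (6,3): turn R to E, flip to black, move to (6,4). |black|=5
Step 4: on WHITE (6,4): turn R to S, flip to black, move to (7,4). |black|=6
Step 5: on BLACK (7,4): turn L to E, flip to white, move to (7,5). |black|=5
Step 6: on WHITE (7,5): turn R to S, flip to black, move to (8,5). |black|=6
Step 7: on WHITE (8,5): turn R to W, flip to black, move to (8,4). |black|=7
Step 8: on WHITE (8,4): turn R to N, flip to black, move to (7,4). |black|=8
Step 9: on WHITE (7,4): turn R to E, flip to black, move to (7,5). |black|=9
Step 10: on BLACK (7,5): turn L to N, flip to white, move to (6,5). |black|=8
Step 11: on WHITE (6,5): turn R to E, flip to black, move to (6,6). |black|=9
Step 12: on WHITE (6,6): turn R to S, flip to black, move to (7,6). |black|=10

Answer: 10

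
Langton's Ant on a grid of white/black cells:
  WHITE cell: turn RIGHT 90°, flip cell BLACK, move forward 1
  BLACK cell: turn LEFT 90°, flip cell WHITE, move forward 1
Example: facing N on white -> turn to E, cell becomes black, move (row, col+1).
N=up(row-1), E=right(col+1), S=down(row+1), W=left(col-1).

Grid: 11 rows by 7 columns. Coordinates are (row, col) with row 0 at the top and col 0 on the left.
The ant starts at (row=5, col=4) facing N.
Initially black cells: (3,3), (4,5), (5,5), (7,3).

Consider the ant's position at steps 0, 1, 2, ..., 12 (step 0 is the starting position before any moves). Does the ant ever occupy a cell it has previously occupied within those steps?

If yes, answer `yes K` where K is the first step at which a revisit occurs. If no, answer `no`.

Step 1: on WHITE (5,4): turn R to E, flip to black, move to (5,5). |black|=5 — new cell
Step 2: on BLACK (5,5): turn L to N, flip to white, move to (4,5). |black|=4 — new cell
Step 3: on BLACK (4,5): turn L to W, flip to white, move to (4,4). |black|=3 — new cell
Step 4: on WHITE (4,4): turn R to N, flip to black, move to (3,4). |black|=4 — new cell
Step 5: on WHITE (3,4): turn R to E, flip to black, move to (3,5). |black|=5 — new cell
Step 6: on WHITE (3,5): turn R to S, flip to black, move to (4,5). |black|=6 — REVISIT

Answer: yes 6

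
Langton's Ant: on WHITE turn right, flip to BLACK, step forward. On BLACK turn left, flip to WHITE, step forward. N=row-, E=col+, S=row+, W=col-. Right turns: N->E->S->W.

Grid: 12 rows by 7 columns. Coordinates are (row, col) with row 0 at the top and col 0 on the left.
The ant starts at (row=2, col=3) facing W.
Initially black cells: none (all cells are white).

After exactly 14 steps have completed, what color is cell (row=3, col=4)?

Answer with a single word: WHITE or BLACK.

Step 1: on WHITE (2,3): turn R to N, flip to black, move to (1,3). |black|=1
Step 2: on WHITE (1,3): turn R to E, flip to black, move to (1,4). |black|=2
Step 3: on WHITE (1,4): turn R to S, flip to black, move to (2,4). |black|=3
Step 4: on WHITE (2,4): turn R to W, flip to black, move to (2,3). |black|=4
Step 5: on BLACK (2,3): turn L to S, flip to white, move to (3,3). |black|=3
Step 6: on WHITE (3,3): turn R to W, flip to black, move to (3,2). |black|=4
Step 7: on WHITE (3,2): turn R to N, flip to black, move to (2,2). |black|=5
Step 8: on WHITE (2,2): turn R to E, flip to black, move to (2,3). |black|=6
Step 9: on WHITE (2,3): turn R to S, flip to black, move to (3,3). |black|=7
Step 10: on BLACK (3,3): turn L to E, flip to white, move to (3,4). |black|=6
Step 11: on WHITE (3,4): turn R to S, flip to black, move to (4,4). |black|=7
Step 12: on WHITE (4,4): turn R to W, flip to black, move to (4,3). |black|=8
Step 13: on WHITE (4,3): turn R to N, flip to black, move to (3,3). |black|=9
Step 14: on WHITE (3,3): turn R to E, flip to black, move to (3,4). |black|=10

Answer: BLACK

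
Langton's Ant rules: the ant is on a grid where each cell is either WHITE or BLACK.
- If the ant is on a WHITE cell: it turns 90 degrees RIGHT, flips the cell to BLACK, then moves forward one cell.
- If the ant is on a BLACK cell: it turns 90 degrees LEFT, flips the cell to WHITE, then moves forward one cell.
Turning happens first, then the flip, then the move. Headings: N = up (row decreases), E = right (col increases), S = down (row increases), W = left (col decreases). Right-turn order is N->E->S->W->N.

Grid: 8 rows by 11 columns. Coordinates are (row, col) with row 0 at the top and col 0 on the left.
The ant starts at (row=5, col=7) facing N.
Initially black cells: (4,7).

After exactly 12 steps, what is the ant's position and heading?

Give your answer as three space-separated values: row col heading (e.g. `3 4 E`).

Answer: 3 7 N

Derivation:
Step 1: on WHITE (5,7): turn R to E, flip to black, move to (5,8). |black|=2
Step 2: on WHITE (5,8): turn R to S, flip to black, move to (6,8). |black|=3
Step 3: on WHITE (6,8): turn R to W, flip to black, move to (6,7). |black|=4
Step 4: on WHITE (6,7): turn R to N, flip to black, move to (5,7). |black|=5
Step 5: on BLACK (5,7): turn L to W, flip to white, move to (5,6). |black|=4
Step 6: on WHITE (5,6): turn R to N, flip to black, move to (4,6). |black|=5
Step 7: on WHITE (4,6): turn R to E, flip to black, move to (4,7). |black|=6
Step 8: on BLACK (4,7): turn L to N, flip to white, move to (3,7). |black|=5
Step 9: on WHITE (3,7): turn R to E, flip to black, move to (3,8). |black|=6
Step 10: on WHITE (3,8): turn R to S, flip to black, move to (4,8). |black|=7
Step 11: on WHITE (4,8): turn R to W, flip to black, move to (4,7). |black|=8
Step 12: on WHITE (4,7): turn R to N, flip to black, move to (3,7). |black|=9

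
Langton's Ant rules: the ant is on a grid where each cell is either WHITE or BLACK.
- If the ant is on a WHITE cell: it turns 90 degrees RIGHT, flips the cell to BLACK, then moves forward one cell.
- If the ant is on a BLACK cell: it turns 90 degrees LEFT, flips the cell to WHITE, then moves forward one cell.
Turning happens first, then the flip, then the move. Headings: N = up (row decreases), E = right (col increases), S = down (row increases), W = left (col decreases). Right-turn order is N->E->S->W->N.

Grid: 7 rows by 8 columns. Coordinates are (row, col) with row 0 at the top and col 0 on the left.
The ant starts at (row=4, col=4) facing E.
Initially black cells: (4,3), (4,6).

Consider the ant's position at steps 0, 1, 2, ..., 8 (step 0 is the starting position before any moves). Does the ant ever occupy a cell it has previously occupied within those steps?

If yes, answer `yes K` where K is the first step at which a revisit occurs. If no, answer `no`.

Answer: yes 7

Derivation:
Step 1: on WHITE (4,4): turn R to S, flip to black, move to (5,4). |black|=3 — new cell
Step 2: on WHITE (5,4): turn R to W, flip to black, move to (5,3). |black|=4 — new cell
Step 3: on WHITE (5,3): turn R to N, flip to black, move to (4,3). |black|=5 — new cell
Step 4: on BLACK (4,3): turn L to W, flip to white, move to (4,2). |black|=4 — new cell
Step 5: on WHITE (4,2): turn R to N, flip to black, move to (3,2). |black|=5 — new cell
Step 6: on WHITE (3,2): turn R to E, flip to black, move to (3,3). |black|=6 — new cell
Step 7: on WHITE (3,3): turn R to S, flip to black, move to (4,3). |black|=7 — REVISIT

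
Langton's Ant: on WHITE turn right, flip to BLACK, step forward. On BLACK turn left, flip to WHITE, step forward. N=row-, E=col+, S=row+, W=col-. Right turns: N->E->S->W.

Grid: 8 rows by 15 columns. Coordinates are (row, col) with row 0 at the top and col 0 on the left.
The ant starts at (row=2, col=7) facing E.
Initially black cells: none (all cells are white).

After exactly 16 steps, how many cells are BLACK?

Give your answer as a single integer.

Step 1: on WHITE (2,7): turn R to S, flip to black, move to (3,7). |black|=1
Step 2: on WHITE (3,7): turn R to W, flip to black, move to (3,6). |black|=2
Step 3: on WHITE (3,6): turn R to N, flip to black, move to (2,6). |black|=3
Step 4: on WHITE (2,6): turn R to E, flip to black, move to (2,7). |black|=4
Step 5: on BLACK (2,7): turn L to N, flip to white, move to (1,7). |black|=3
Step 6: on WHITE (1,7): turn R to E, flip to black, move to (1,8). |black|=4
Step 7: on WHITE (1,8): turn R to S, flip to black, move to (2,8). |black|=5
Step 8: on WHITE (2,8): turn R to W, flip to black, move to (2,7). |black|=6
Step 9: on WHITE (2,7): turn R to N, flip to black, move to (1,7). |black|=7
Step 10: on BLACK (1,7): turn L to W, flip to white, move to (1,6). |black|=6
Step 11: on WHITE (1,6): turn R to N, flip to black, move to (0,6). |black|=7
Step 12: on WHITE (0,6): turn R to E, flip to black, move to (0,7). |black|=8
Step 13: on WHITE (0,7): turn R to S, flip to black, move to (1,7). |black|=9
Step 14: on WHITE (1,7): turn R to W, flip to black, move to (1,6). |black|=10
Step 15: on BLACK (1,6): turn L to S, flip to white, move to (2,6). |black|=9
Step 16: on BLACK (2,6): turn L to E, flip to white, move to (2,7). |black|=8

Answer: 8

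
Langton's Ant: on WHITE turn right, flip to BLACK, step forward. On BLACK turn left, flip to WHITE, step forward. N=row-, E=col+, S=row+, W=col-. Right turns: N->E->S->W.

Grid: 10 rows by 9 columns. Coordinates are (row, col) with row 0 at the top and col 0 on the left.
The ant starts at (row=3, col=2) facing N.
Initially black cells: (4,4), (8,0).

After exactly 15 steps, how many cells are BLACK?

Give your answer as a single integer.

Step 1: on WHITE (3,2): turn R to E, flip to black, move to (3,3). |black|=3
Step 2: on WHITE (3,3): turn R to S, flip to black, move to (4,3). |black|=4
Step 3: on WHITE (4,3): turn R to W, flip to black, move to (4,2). |black|=5
Step 4: on WHITE (4,2): turn R to N, flip to black, move to (3,2). |black|=6
Step 5: on BLACK (3,2): turn L to W, flip to white, move to (3,1). |black|=5
Step 6: on WHITE (3,1): turn R to N, flip to black, move to (2,1). |black|=6
Step 7: on WHITE (2,1): turn R to E, flip to black, move to (2,2). |black|=7
Step 8: on WHITE (2,2): turn R to S, flip to black, move to (3,2). |black|=8
Step 9: on WHITE (3,2): turn R to W, flip to black, move to (3,1). |black|=9
Step 10: on BLACK (3,1): turn L to S, flip to white, move to (4,1). |black|=8
Step 11: on WHITE (4,1): turn R to W, flip to black, move to (4,0). |black|=9
Step 12: on WHITE (4,0): turn R to N, flip to black, move to (3,0). |black|=10
Step 13: on WHITE (3,0): turn R to E, flip to black, move to (3,1). |black|=11
Step 14: on WHITE (3,1): turn R to S, flip to black, move to (4,1). |black|=12
Step 15: on BLACK (4,1): turn L to E, flip to white, move to (4,2). |black|=11

Answer: 11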